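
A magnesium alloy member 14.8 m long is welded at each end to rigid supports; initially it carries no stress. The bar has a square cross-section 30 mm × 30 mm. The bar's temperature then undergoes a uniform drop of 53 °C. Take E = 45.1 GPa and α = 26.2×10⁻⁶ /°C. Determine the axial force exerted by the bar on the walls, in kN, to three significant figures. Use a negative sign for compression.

Free thermal expansion αLΔT = 26.2e-6 · 14800 · -53 = -20.55 mm.
The walls impose strain ε = −(-20.55)/14800 = 1.3886e-03; σ = Eε = 45100 · 1.3886e-03 = 62.63 MPa.
Wall reaction R = σ·A = 62.63·900 = 56360 N = 56.36 kN.

56.4 kN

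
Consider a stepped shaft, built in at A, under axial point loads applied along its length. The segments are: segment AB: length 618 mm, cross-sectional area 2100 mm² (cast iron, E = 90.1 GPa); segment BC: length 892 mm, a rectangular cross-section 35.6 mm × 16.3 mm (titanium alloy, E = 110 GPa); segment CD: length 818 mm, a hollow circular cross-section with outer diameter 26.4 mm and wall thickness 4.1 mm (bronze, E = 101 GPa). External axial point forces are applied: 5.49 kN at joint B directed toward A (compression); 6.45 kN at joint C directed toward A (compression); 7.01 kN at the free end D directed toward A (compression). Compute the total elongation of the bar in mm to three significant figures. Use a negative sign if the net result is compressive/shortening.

-0.448 mm

Internal axial forces (sectioning from the free end, tension +): N_CD = -7.01 kN, N_BC = -13.46 kN, N_AB = -18.95 kN.
A_BC = 580.3 mm².
A_CD = 287.2 mm².
δ_AB = -18950·618/(2100·90100) = -0.06189 mm
δ_BC = -13460·892/(580.3·110000) = -0.1881 mm
δ_CD = -7010·818/(287.2·101000) = -0.1977 mm
δ = Σδ_i = -0.4476 mm.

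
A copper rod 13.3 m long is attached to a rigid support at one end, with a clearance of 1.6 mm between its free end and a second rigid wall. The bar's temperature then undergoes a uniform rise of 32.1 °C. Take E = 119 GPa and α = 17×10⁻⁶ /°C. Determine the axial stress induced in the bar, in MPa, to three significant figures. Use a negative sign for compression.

-50.6 MPa

Free thermal expansion αLΔT = 17e-6 · 13300 · 32.1 = 7.258 mm.
The walls engage after the gap closes; constrained expansion = 7.258 − 1.6 = 5.658 mm.
The walls impose strain ε = −(5.658)/13300 = -4.2540e-04; σ = Eε = 119000 · -4.2540e-04 = -50.62 MPa.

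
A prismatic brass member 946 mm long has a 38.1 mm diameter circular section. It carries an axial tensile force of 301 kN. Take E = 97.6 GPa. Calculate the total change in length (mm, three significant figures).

A = 1140 mm².
δ_mech = NL/(AE) = 301000·946/(1140·97600) = 2.559 mm.

2.56 mm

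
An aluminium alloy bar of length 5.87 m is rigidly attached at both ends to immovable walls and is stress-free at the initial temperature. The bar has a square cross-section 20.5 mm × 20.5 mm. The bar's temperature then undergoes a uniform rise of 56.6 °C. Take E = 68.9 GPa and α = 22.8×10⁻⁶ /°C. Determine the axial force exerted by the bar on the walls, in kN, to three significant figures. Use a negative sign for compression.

-37.4 kN

Free thermal expansion αLΔT = 22.8e-6 · 5870 · 56.6 = 7.575 mm.
The walls impose strain ε = −(7.575)/5870 = -1.2905e-03; σ = Eε = 68900 · -1.2905e-03 = -88.91 MPa.
Wall reaction R = σ·A = -88.91·420.2 = -37370 N = -37.37 kN.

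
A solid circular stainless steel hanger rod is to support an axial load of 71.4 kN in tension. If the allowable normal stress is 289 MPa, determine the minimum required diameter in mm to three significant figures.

17.7 mm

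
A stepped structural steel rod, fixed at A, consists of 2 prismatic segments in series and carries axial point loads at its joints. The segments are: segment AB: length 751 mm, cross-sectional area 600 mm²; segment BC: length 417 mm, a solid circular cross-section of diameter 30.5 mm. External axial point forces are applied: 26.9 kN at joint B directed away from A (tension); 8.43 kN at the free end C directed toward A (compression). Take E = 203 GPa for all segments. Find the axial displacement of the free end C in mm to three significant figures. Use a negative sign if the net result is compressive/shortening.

0.0902 mm

Internal axial forces (sectioning from the free end, tension +): N_BC = -8.43 kN, N_AB = 18.47 kN.
A_BC = 730.6 mm².
δ_AB = 18470·751/(600·203000) = 0.1139 mm
δ_BC = -8430·417/(730.6·203000) = -0.0237 mm
δ = Σδ_i = 0.09018 mm.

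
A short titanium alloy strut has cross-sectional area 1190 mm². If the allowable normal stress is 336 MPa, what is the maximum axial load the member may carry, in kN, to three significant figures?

P_max = σ_allow · A = 336 · 1190 = 399800 N = 399.8 kN.

400 kN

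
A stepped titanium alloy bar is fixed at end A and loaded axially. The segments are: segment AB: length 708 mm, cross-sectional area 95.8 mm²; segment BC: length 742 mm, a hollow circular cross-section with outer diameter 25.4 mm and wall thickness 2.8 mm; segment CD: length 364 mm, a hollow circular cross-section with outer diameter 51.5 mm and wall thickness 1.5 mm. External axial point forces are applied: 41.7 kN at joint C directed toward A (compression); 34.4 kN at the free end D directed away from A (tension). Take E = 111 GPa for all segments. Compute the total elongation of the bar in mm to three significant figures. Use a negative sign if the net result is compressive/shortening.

-0.253 mm

Internal axial forces (sectioning from the free end, tension +): N_CD = 34.4 kN, N_BC = -7.3 kN, N_AB = -7.3 kN.
A_BC = 198.8 mm².
A_CD = 235.6 mm².
δ_AB = -7300·708/(95.8·111000) = -0.486 mm
δ_BC = -7300·742/(198.8·111000) = -0.2455 mm
δ_CD = 34400·364/(235.6·111000) = 0.4788 mm
δ = Σδ_i = -0.2527 mm.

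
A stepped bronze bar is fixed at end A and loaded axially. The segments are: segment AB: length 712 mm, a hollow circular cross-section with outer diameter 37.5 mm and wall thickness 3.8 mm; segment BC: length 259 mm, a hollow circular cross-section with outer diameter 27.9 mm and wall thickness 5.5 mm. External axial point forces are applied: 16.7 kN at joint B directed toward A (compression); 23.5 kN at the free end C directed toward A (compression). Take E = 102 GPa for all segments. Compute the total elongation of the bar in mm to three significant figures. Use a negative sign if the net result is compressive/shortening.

-0.852 mm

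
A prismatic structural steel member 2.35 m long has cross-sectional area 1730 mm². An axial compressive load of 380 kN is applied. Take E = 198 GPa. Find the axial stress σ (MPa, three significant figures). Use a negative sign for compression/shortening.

σ = N/A = -380000/1730 = -219.7 MPa.

-220 MPa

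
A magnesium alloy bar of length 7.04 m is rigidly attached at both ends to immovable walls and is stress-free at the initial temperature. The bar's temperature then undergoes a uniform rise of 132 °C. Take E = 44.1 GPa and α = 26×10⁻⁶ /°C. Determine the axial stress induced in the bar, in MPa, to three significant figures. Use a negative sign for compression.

Free thermal expansion αLΔT = 26e-6 · 7040 · 132 = 24.16 mm.
The walls impose strain ε = −(24.16)/7040 = -3.4320e-03; σ = Eε = 44100 · -3.4320e-03 = -151.4 MPa.

-151 MPa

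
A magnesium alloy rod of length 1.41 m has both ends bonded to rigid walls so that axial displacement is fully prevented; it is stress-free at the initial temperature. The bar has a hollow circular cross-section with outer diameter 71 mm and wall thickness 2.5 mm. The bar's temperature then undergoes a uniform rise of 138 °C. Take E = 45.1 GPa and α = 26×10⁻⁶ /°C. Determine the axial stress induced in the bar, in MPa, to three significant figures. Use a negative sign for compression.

-162 MPa

Free thermal expansion αLΔT = 26e-6 · 1410 · 138 = 5.059 mm.
The walls impose strain ε = −(5.059)/1410 = -3.5880e-03; σ = Eε = 45100 · -3.5880e-03 = -161.8 MPa.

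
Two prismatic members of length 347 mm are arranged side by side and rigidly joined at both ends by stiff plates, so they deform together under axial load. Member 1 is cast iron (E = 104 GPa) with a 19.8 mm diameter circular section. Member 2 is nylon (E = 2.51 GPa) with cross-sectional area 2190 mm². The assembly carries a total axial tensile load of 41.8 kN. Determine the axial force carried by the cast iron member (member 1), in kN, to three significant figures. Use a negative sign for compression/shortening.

35.7 kN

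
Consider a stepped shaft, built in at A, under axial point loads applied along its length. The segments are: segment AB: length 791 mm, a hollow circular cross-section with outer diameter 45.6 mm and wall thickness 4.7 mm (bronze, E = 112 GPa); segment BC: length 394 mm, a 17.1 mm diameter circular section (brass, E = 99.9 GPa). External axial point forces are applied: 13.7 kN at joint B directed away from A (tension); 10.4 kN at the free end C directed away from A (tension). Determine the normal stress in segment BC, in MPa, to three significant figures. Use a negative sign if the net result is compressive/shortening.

45.3 MPa

Internal axial forces (sectioning from the free end, tension +): N_BC = 10.4 kN, N_AB = 24.1 kN.
A_BC = 229.7 mm².
σ_BC = N_BC/A_BC = 10400/229.7 = 45.28 MPa.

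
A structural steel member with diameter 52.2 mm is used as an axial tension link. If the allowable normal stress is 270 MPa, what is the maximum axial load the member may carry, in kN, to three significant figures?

578 kN

A = 2140 mm².
P_max = σ_allow · A = 270 · 2140 = 577800 N = 577.8 kN.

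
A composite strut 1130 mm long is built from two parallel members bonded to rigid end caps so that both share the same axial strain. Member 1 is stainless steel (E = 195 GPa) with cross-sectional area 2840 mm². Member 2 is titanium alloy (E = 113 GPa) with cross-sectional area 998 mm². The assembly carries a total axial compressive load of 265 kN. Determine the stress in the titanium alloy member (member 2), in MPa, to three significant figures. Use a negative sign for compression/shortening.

-44.9 MPa

Equal strain + equilibrium ⇒ each member carries load in proportion to AE: A₁E₁ = 553800000 N, A₂E₂ = 112800000 N, ΣAE = 666600000 N.
σ₂ = P·E₂/ΣAE = -265000·113000/666600000 = -44.92 MPa.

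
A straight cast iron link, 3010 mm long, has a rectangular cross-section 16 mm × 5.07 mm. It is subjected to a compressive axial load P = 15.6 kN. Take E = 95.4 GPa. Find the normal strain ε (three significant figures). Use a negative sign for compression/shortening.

-0.00202

A = 81.12 mm².
σ = N/A = -192.3 MPa; ε = σ/E = -192.3/95400 = -2.016e-03.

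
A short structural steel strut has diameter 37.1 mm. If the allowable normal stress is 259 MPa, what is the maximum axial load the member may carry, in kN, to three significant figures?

280 kN

A = 1081 mm².
P_max = σ_allow · A = 259 · 1081 = 280000 N = 280 kN.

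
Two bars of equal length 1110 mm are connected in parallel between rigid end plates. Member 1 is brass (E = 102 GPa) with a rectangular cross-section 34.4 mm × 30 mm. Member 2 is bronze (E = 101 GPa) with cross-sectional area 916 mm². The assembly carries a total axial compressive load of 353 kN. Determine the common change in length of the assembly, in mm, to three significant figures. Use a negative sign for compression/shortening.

A_1 = 1032 mm².
Equal strain + equilibrium ⇒ each member carries load in proportion to AE: A₁E₁ = 105300000 N, A₂E₂ = 92520000 N, ΣAE = 197800000 N.
δ = PL/ΣAE = -353000·1110/197800000 = -1.981 mm.

-1.98 mm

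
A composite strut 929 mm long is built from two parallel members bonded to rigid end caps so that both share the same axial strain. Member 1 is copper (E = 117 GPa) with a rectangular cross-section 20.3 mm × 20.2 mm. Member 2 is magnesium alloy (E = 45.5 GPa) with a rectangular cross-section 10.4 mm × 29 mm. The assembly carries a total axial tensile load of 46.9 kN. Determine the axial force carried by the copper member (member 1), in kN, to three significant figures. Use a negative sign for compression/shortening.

36.5 kN

A_1 = 410.1 mm².
A_2 = 301.6 mm².
Equal strain + equilibrium ⇒ each member carries load in proportion to AE: A₁E₁ = 47980000 N, A₂E₂ = 13720000 N, ΣAE = 61700000 N.
F₁ = P·A₁E₁/ΣAE = 46900·47980000/61700000 = 36470 N.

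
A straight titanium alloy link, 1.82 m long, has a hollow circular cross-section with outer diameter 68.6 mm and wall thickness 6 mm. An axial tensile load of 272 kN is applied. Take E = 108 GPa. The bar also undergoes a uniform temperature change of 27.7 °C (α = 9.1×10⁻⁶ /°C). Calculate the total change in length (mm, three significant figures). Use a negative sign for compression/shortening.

4.34 mm

A = 1180 mm².
δ_mech = NL/(AE) = 272000·1820/(1180·108000) = 3.885 mm.
δ_thermal = αLΔT = 9.1e-6·1820·27.7 = 0.4588 mm.
δ = δ_mech + δ_thermal = 4.343 mm.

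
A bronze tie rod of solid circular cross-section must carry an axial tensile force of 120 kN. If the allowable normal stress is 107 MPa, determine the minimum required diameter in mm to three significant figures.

37.8 mm

Required area A ≥ P/σ_allow = 120000/107 = 1121 mm².
For a solid circular section, d ≥ √(4A/π) = 37.79 mm.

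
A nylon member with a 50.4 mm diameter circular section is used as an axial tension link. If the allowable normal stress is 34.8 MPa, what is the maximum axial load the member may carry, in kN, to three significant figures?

69.4 kN

A = 1995 mm².
P_max = σ_allow · A = 34.8 · 1995 = 69430 N = 69.43 kN.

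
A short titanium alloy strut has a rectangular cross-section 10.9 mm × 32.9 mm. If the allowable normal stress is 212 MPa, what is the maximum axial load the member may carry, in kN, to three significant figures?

76.0 kN

A = 358.6 mm².
P_max = σ_allow · A = 212 · 358.6 = 76030 N = 76.03 kN.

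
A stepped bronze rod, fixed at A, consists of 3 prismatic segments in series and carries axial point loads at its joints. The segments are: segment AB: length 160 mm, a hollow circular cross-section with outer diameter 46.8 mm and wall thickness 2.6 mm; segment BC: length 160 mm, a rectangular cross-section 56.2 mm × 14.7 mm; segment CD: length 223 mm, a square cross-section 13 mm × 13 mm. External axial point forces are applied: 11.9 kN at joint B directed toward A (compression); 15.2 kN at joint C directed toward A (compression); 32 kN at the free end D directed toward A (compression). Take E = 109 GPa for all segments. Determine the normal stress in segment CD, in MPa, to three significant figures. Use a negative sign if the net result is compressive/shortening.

-189 MPa

Internal axial forces (sectioning from the free end, tension +): N_CD = -32 kN, N_BC = -47.2 kN, N_AB = -59.1 kN.
A_CD = 169 mm².
σ_CD = N_CD/A_CD = -32000/169 = -189.3 MPa.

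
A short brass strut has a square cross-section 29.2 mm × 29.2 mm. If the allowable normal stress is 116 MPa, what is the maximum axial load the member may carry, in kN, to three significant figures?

98.9 kN

A = 852.6 mm².
P_max = σ_allow · A = 116 · 852.6 = 98910 N = 98.91 kN.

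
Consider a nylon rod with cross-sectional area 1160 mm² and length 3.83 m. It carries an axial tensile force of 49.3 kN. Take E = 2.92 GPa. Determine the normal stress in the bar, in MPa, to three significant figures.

σ = N/A = 49300/1160 = 42.5 MPa.

42.5 MPa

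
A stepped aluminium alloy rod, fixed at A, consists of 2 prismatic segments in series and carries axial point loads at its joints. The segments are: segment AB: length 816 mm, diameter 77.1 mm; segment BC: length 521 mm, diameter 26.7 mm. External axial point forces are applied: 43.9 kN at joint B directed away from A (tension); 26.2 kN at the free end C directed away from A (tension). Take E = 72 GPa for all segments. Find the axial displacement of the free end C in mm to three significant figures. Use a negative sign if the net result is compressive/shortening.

0.509 mm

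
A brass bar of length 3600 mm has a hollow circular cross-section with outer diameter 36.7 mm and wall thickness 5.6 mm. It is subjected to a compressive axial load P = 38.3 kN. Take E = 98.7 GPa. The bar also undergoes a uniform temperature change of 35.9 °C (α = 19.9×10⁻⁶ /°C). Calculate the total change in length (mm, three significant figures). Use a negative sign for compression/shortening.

A = 547.1 mm².
δ_mech = NL/(AE) = -38300·3600/(547.1·98700) = -2.553 mm.
δ_thermal = αLΔT = 19.9e-6·3600·35.9 = 2.572 mm.
δ = δ_mech + δ_thermal = 0.01867 mm.

0.0187 mm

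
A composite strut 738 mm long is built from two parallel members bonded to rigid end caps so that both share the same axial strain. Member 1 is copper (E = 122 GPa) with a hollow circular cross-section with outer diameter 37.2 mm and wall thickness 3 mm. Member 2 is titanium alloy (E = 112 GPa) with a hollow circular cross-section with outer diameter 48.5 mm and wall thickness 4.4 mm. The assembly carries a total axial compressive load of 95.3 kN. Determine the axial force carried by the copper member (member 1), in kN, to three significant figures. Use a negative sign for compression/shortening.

-34.8 kN

A_1 = 322.3 mm².
A_2 = 609.6 mm².
Equal strain + equilibrium ⇒ each member carries load in proportion to AE: A₁E₁ = 39320000 N, A₂E₂ = 68270000 N, ΣAE = 107600000 N.
F₁ = P·A₁E₁/ΣAE = -95300·39320000/107600000 = -34830 N.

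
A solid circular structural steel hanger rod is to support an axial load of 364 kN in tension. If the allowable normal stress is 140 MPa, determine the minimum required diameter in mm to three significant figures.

Required area A ≥ P/σ_allow = 364000/140 = 2600 mm².
For a solid circular section, d ≥ √(4A/π) = 57.54 mm.

57.5 mm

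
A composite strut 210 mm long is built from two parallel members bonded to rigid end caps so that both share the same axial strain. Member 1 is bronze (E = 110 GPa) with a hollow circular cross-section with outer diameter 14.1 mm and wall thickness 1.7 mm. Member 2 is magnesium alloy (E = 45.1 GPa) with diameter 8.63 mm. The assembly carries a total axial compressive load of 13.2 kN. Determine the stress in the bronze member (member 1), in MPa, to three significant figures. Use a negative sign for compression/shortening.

-146 MPa

A_1 = 66.22 mm².
A_2 = 58.49 mm².
Equal strain + equilibrium ⇒ each member carries load in proportion to AE: A₁E₁ = 7285000 N, A₂E₂ = 2638000 N, ΣAE = 9923000 N.
σ₁ = P·E₁/ΣAE = -13200·110000/9923000 = -146.3 MPa.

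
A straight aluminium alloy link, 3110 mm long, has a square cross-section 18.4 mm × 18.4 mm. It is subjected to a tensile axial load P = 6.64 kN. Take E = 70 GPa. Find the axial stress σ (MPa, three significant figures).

19.6 MPa

A = 338.6 mm².
σ = N/A = 6640/338.6 = 19.61 MPa.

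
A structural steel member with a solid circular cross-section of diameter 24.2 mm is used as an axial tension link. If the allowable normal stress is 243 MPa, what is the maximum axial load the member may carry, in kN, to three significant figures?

A = 460 mm².
P_max = σ_allow · A = 243 · 460 = 111800 N = 111.8 kN.

112 kN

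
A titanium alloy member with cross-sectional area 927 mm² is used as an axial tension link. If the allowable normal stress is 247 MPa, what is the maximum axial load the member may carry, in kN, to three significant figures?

229 kN

P_max = σ_allow · A = 247 · 927 = 229000 N = 229 kN.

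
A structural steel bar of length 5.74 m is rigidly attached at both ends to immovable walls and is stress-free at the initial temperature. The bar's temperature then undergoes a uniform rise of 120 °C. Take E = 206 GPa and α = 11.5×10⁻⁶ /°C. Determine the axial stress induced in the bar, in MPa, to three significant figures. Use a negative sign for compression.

-284 MPa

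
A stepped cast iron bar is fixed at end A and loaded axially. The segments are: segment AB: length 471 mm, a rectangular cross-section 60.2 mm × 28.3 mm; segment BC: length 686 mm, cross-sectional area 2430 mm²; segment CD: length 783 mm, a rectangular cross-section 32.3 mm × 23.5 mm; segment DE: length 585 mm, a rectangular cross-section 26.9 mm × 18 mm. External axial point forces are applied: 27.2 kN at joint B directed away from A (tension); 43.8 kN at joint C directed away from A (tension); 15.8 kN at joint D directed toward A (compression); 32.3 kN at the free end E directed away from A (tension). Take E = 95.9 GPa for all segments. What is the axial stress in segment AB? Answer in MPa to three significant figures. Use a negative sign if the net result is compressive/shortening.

51.4 MPa

Internal axial forces (sectioning from the free end, tension +): N_DE = 32.3 kN, N_CD = 16.5 kN, N_BC = 60.3 kN, N_AB = 87.5 kN.
A_AB = 1704 mm².
σ_AB = N_AB/A_AB = 87500/1704 = 51.36 MPa.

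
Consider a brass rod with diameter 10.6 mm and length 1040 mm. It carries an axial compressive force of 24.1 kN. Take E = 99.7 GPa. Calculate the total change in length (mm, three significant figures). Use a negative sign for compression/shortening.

-2.85 mm

A = 88.25 mm².
δ_mech = NL/(AE) = -24100·1040/(88.25·99700) = -2.849 mm.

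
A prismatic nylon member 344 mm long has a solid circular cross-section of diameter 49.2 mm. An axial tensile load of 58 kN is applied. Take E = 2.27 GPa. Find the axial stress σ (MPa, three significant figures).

A = 1901 mm².
σ = N/A = 58000/1901 = 30.51 MPa.

30.5 MPa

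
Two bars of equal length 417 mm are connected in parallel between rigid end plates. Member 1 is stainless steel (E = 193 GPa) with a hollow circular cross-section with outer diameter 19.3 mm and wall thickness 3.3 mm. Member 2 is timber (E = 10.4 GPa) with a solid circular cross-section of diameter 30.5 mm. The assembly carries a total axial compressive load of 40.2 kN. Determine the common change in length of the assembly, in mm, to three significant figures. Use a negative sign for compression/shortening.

A_1 = 165.9 mm².
A_2 = 730.6 mm².
Equal strain + equilibrium ⇒ each member carries load in proportion to AE: A₁E₁ = 32010000 N, A₂E₂ = 7598000 N, ΣAE = 39610000 N.
δ = PL/ΣAE = -40200·417/39610000 = -0.4232 mm.

-0.423 mm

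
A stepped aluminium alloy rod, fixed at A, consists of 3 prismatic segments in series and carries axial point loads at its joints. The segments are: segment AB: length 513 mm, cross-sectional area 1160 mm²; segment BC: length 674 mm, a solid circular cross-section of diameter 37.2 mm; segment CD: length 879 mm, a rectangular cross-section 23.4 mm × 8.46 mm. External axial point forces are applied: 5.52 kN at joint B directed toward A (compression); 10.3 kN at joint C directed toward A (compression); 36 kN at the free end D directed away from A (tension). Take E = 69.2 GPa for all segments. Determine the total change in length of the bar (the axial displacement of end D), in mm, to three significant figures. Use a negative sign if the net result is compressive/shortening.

Internal axial forces (sectioning from the free end, tension +): N_CD = 36 kN, N_BC = 25.7 kN, N_AB = 20.18 kN.
A_BC = 1087 mm².
A_CD = 198 mm².
δ_AB = 20180·513/(1160·69200) = 0.129 mm
δ_BC = 25700·674/(1087·69200) = 0.2303 mm
δ_CD = 36000·879/(198·69200) = 2.31 mm
δ = Σδ_i = 2.669 mm.

2.67 mm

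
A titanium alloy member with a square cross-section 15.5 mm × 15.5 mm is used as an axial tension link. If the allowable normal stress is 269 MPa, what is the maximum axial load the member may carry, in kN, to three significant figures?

64.6 kN

A = 240.2 mm².
P_max = σ_allow · A = 269 · 240.2 = 64630 N = 64.63 kN.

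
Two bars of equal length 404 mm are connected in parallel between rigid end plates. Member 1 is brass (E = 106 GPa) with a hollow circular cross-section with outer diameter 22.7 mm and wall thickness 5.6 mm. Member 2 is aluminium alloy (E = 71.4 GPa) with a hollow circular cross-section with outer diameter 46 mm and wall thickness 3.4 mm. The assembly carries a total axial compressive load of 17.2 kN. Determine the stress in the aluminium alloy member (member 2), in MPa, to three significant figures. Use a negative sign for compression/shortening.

-19.1 MPa

A_1 = 300.8 mm².
A_2 = 455 mm².
Equal strain + equilibrium ⇒ each member carries load in proportion to AE: A₁E₁ = 31890000 N, A₂E₂ = 32490000 N, ΣAE = 64380000 N.
σ₂ = P·E₂/ΣAE = -17200·71400/64380000 = -19.08 MPa.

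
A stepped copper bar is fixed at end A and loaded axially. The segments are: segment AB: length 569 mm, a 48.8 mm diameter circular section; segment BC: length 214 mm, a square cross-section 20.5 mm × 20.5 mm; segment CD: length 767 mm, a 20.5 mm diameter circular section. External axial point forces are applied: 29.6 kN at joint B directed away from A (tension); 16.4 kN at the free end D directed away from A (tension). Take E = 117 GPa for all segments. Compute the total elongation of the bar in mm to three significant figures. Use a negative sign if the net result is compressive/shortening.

Internal axial forces (sectioning from the free end, tension +): N_CD = 16.4 kN, N_BC = 16.4 kN, N_AB = 46 kN.
A_AB = 1870 mm².
A_BC = 420.2 mm².
A_CD = 330.1 mm².
δ_AB = 46000·569/(1870·117000) = 0.1196 mm
δ_BC = 16400·214/(420.2·117000) = 0.07138 mm
δ_CD = 16400·767/(330.1·117000) = 0.3257 mm
δ = Σδ_i = 0.5167 mm.

0.517 mm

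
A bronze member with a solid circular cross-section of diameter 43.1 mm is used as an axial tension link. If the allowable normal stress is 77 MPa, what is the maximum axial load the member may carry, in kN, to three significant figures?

112 kN

A = 1459 mm².
P_max = σ_allow · A = 77 · 1459 = 112300 N = 112.3 kN.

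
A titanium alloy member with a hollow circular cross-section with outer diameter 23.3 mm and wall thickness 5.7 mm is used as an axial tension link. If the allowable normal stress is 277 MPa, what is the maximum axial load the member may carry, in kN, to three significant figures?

87.3 kN

A = 315.2 mm².
P_max = σ_allow · A = 277 · 315.2 = 87300 N = 87.3 kN.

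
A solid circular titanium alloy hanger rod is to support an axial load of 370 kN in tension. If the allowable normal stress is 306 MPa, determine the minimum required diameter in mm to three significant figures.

39.2 mm

Required area A ≥ P/σ_allow = 370000/306 = 1209 mm².
For a solid circular section, d ≥ √(4A/π) = 39.24 mm.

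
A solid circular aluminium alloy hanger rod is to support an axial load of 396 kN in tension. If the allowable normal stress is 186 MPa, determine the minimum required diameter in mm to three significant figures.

52.1 mm

Required area A ≥ P/σ_allow = 396000/186 = 2129 mm².
For a solid circular section, d ≥ √(4A/π) = 52.07 mm.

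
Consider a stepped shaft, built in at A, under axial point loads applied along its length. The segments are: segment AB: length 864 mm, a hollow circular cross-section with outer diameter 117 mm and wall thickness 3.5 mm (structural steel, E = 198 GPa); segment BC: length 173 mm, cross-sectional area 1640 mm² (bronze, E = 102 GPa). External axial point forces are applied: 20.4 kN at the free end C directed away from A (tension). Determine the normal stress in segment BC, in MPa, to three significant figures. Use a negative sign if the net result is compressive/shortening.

Internal axial forces (sectioning from the free end, tension +): N_BC = 20.4 kN, N_AB = 20.4 kN.
σ_BC = N_BC/A_BC = 20400/1640 = 12.44 MPa.

12.4 MPa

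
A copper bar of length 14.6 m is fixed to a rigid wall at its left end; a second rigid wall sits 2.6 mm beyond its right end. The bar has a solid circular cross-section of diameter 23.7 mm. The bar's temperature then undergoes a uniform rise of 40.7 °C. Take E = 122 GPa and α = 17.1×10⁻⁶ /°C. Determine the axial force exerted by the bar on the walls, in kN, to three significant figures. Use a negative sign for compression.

Free thermal expansion αLΔT = 17.1e-6 · 14600 · 40.7 = 10.16 mm.
The walls engage after the gap closes; constrained expansion = 10.16 − 2.6 = 7.561 mm.
The walls impose strain ε = −(7.561)/14600 = -5.1789e-04; σ = Eε = 122000 · -5.1789e-04 = -63.18 MPa.
Wall reaction R = σ·A = -63.18·441.2 = -27870 N = -27.87 kN.

-27.9 kN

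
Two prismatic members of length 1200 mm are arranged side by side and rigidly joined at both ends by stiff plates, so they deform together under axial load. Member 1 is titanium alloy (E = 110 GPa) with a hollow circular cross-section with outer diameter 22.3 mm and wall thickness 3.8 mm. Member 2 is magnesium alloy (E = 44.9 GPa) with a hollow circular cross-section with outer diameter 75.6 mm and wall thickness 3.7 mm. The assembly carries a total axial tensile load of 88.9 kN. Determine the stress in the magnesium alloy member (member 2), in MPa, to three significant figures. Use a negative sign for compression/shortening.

A_1 = 220.9 mm².
A_2 = 835.8 mm².
Equal strain + equilibrium ⇒ each member carries load in proportion to AE: A₁E₁ = 24290000 N, A₂E₂ = 37530000 N, ΣAE = 61820000 N.
σ₂ = P·E₂/ΣAE = 88900·44900/61820000 = 64.57 MPa.

64.6 MPa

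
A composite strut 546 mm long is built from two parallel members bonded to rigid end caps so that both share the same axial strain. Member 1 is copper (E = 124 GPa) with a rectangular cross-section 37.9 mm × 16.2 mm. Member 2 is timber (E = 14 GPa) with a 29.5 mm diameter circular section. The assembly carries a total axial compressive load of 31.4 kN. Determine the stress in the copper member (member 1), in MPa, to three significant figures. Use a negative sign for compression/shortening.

A_1 = 614 mm².
A_2 = 683.5 mm².
Equal strain + equilibrium ⇒ each member carries load in proportion to AE: A₁E₁ = 76130000 N, A₂E₂ = 9569000 N, ΣAE = 85700000 N.
σ₁ = P·E₁/ΣAE = -31400·124000/85700000 = -45.43 MPa.

-45.4 MPa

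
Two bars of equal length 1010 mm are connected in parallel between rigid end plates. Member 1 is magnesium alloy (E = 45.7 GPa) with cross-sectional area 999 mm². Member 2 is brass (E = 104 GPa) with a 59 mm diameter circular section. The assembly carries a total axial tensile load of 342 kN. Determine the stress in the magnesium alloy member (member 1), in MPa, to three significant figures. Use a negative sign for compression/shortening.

A_2 = 2734 mm².
Equal strain + equilibrium ⇒ each member carries load in proportion to AE: A₁E₁ = 45650000 N, A₂E₂ = 284300000 N, ΣAE = 330000000 N.
σ₁ = P·E₁/ΣAE = 342000·45700/330000000 = 47.36 MPa.

47.4 MPa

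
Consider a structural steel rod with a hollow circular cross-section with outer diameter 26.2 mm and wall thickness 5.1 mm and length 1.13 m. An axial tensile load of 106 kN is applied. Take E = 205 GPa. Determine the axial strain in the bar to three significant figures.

0.00153

A = 338.1 mm².
σ = N/A = 313.5 MPa; ε = σ/E = 313.5/205000 = 1.530e-03.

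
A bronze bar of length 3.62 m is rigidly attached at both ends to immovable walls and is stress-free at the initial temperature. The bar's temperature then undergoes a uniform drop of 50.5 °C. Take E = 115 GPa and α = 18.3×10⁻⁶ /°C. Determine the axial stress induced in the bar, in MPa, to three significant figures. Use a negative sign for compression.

Free thermal expansion αLΔT = 18.3e-6 · 3620 · -50.5 = -3.345 mm.
The walls impose strain ε = −(-3.345)/3620 = 9.2415e-04; σ = Eε = 115000 · 9.2415e-04 = 106.3 MPa.

106 MPa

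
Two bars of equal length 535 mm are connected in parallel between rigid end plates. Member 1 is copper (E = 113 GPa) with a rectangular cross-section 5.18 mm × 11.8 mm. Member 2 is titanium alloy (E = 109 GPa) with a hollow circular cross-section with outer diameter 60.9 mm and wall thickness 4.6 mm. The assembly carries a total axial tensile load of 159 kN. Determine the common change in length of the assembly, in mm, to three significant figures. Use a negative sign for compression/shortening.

0.890 mm

A_1 = 61.12 mm².
A_2 = 813.6 mm².
Equal strain + equilibrium ⇒ each member carries load in proportion to AE: A₁E₁ = 6907000 N, A₂E₂ = 88680000 N, ΣAE = 95590000 N.
δ = PL/ΣAE = 159000·535/95590000 = 0.8899 mm.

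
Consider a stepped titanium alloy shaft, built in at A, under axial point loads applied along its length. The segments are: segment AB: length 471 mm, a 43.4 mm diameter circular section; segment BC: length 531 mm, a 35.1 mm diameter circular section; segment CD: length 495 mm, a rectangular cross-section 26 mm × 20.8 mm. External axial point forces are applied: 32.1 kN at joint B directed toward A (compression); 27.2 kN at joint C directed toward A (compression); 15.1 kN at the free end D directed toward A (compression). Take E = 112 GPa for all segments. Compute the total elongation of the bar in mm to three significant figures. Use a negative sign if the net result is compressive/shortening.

-0.542 mm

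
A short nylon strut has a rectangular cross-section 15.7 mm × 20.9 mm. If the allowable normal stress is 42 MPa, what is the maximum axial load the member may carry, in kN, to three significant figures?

13.8 kN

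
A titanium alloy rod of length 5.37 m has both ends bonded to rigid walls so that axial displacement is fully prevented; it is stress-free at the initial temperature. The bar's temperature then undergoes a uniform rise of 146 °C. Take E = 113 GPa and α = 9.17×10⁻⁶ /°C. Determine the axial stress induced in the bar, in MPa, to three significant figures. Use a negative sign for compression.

-151 MPa

Free thermal expansion αLΔT = 9.17e-6 · 5370 · 146 = 7.189 mm.
The walls impose strain ε = −(7.189)/5370 = -1.3388e-03; σ = Eε = 113000 · -1.3388e-03 = -151.3 MPa.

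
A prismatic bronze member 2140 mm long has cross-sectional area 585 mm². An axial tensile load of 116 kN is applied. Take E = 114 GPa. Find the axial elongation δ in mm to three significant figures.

3.72 mm

δ_mech = NL/(AE) = 116000·2140/(585·114000) = 3.722 mm.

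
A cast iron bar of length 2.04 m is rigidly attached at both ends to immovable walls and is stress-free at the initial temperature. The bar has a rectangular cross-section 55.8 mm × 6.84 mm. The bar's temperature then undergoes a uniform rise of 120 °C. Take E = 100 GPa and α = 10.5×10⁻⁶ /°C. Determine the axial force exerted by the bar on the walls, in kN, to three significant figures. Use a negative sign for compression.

Free thermal expansion αLΔT = 10.5e-6 · 2040 · 120 = 2.57 mm.
The walls impose strain ε = −(2.57)/2040 = -1.2600e-03; σ = Eε = 100000 · -1.2600e-03 = -126 MPa.
Wall reaction R = σ·A = -126·381.7 = -48090 N = -48.09 kN.

-48.1 kN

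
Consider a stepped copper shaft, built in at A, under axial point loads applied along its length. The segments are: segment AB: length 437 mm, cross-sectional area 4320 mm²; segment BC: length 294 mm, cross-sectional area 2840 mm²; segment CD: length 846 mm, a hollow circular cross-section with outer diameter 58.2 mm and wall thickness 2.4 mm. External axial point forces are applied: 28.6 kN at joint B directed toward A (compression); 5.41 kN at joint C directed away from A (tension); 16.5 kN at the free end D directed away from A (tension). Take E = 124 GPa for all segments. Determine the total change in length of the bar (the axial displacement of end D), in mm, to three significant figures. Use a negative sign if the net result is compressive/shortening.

0.280 mm

Internal axial forces (sectioning from the free end, tension +): N_CD = 16.5 kN, N_BC = 21.91 kN, N_AB = -6.69 kN.
A_CD = 420.7 mm².
δ_AB = -6690·437/(4320·124000) = -0.005458 mm
δ_BC = 21910·294/(2840·124000) = 0.01829 mm
δ_CD = 16500·846/(420.7·124000) = 0.2676 mm
δ = Σδ_i = 0.2804 mm.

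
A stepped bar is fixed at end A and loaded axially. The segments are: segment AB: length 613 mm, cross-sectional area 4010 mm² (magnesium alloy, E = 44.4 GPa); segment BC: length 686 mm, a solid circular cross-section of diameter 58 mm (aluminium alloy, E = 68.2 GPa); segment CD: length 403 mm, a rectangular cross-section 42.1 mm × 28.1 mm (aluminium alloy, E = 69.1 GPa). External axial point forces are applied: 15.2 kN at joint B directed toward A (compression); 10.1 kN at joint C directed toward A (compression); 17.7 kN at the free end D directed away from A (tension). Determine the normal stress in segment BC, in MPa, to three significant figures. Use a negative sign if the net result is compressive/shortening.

Internal axial forces (sectioning from the free end, tension +): N_CD = 17.7 kN, N_BC = 7.6 kN, N_AB = -7.6 kN.
A_BC = 2642 mm².
σ_BC = N_BC/A_BC = 7600/2642 = 2.877 MPa.

2.88 MPa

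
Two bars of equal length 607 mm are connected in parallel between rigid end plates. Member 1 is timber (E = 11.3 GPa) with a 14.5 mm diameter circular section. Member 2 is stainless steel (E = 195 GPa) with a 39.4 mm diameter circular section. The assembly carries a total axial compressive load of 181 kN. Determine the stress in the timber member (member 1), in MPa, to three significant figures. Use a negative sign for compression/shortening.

-8.54 MPa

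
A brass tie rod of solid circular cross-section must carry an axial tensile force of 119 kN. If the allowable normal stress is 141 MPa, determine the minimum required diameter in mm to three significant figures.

32.8 mm

Required area A ≥ P/σ_allow = 119000/141 = 844 mm².
For a solid circular section, d ≥ √(4A/π) = 32.78 mm.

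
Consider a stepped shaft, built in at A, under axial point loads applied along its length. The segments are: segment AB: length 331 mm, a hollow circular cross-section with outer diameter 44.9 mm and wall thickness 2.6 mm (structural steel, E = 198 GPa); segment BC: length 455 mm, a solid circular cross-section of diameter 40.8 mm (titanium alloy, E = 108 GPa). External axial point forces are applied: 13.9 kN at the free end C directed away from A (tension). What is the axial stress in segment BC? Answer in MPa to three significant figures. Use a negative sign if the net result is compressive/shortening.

Internal axial forces (sectioning from the free end, tension +): N_BC = 13.9 kN, N_AB = 13.9 kN.
A_BC = 1307 mm².
σ_BC = N_BC/A_BC = 13900/1307 = 10.63 MPa.

10.6 MPa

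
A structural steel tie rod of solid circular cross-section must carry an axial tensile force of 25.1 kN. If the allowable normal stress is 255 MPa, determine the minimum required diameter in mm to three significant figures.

11.2 mm

Required area A ≥ P/σ_allow = 25100/255 = 98.43 mm².
For a solid circular section, d ≥ √(4A/π) = 11.19 mm.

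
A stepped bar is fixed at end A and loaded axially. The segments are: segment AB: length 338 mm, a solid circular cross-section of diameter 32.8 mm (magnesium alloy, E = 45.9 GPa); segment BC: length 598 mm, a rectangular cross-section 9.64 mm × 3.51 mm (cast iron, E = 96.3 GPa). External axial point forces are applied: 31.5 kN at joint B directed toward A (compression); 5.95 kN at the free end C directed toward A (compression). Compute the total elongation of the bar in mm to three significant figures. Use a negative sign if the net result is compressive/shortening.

Internal axial forces (sectioning from the free end, tension +): N_BC = -5.95 kN, N_AB = -37.45 kN.
A_AB = 845 mm².
A_BC = 33.84 mm².
δ_AB = -37450·338/(845·45900) = -0.3264 mm
δ_BC = -5950·598/(33.84·96300) = -1.092 mm
δ = Σδ_i = -1.418 mm.

-1.42 mm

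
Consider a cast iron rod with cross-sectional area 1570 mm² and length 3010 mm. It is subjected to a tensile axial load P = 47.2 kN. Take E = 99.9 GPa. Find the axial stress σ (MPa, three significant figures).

σ = N/A = 47200/1570 = 30.06 MPa.

30.1 MPa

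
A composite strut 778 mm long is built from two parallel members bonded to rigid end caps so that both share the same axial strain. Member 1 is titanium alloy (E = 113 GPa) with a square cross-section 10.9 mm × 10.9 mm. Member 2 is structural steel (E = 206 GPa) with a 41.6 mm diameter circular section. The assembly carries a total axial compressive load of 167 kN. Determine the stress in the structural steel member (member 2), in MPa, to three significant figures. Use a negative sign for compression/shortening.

A_1 = 118.8 mm².
A_2 = 1359 mm².
Equal strain + equilibrium ⇒ each member carries load in proportion to AE: A₁E₁ = 13430000 N, A₂E₂ = 280000000 N, ΣAE = 293400000 N.
σ₂ = P·E₂/ΣAE = -167000·206000/293400000 = -117.2 MPa.

-117 MPa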